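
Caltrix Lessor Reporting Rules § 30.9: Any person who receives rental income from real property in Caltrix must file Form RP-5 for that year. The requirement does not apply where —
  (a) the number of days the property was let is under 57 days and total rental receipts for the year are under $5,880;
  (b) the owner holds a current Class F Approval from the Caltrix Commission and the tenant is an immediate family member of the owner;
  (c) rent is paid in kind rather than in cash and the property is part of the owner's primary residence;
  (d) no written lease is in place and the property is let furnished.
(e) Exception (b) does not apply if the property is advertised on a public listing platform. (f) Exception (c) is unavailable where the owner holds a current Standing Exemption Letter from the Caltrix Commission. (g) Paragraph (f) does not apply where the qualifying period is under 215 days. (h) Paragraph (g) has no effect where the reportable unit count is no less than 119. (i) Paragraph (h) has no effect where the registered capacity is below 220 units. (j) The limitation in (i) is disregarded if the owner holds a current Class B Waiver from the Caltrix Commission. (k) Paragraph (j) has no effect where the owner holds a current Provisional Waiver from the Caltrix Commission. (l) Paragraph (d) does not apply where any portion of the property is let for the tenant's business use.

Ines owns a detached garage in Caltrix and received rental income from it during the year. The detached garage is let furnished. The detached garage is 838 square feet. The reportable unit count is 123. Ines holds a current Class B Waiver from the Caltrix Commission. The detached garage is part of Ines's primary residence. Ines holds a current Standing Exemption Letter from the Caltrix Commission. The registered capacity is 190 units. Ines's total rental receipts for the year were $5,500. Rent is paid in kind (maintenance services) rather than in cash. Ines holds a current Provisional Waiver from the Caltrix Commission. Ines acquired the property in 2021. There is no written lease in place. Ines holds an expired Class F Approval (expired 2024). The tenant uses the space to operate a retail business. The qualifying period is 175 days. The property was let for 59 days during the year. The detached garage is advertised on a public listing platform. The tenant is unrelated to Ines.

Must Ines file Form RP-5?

No — exception (c) applies; Ines is not required to file Form RP-5.

Exception (a) requires that the number of days the property was let is under 57 days; but the number of days the property was let is 59 days, not under 57 days, so (a) is unavailable.
Exception (b) fails — no current Class F Approval is held.
Exception (c) is satisfied on its face — rent is paid in kind; the detached garage is part of the primary residence. Under paragraphs (f)–(k): (f) would limit (c) — a current Standing Exemption Letter is held — but (g) sets (f) aside: (g) applies — the qualifying period is 175 days, under the 215 days limit. (h) applies (the reportable unit count is 123, meeting the 119 threshold), but is set aside by (i): (i) operates against (h): the registered capacity is 190 units, below the 220 units limit. (j) would limit (i) — a current Class B Waiver is held — but (k) sets (j) aside: (k) applies — a current Provisional Waiver is held. Exception (c) stands.
Exception (d) is satisfied on its face — there is no written lease; the property is let furnished. However, paragraph (l) must be considered: (l) operates — the space is let for business use. So (d) is unavailable.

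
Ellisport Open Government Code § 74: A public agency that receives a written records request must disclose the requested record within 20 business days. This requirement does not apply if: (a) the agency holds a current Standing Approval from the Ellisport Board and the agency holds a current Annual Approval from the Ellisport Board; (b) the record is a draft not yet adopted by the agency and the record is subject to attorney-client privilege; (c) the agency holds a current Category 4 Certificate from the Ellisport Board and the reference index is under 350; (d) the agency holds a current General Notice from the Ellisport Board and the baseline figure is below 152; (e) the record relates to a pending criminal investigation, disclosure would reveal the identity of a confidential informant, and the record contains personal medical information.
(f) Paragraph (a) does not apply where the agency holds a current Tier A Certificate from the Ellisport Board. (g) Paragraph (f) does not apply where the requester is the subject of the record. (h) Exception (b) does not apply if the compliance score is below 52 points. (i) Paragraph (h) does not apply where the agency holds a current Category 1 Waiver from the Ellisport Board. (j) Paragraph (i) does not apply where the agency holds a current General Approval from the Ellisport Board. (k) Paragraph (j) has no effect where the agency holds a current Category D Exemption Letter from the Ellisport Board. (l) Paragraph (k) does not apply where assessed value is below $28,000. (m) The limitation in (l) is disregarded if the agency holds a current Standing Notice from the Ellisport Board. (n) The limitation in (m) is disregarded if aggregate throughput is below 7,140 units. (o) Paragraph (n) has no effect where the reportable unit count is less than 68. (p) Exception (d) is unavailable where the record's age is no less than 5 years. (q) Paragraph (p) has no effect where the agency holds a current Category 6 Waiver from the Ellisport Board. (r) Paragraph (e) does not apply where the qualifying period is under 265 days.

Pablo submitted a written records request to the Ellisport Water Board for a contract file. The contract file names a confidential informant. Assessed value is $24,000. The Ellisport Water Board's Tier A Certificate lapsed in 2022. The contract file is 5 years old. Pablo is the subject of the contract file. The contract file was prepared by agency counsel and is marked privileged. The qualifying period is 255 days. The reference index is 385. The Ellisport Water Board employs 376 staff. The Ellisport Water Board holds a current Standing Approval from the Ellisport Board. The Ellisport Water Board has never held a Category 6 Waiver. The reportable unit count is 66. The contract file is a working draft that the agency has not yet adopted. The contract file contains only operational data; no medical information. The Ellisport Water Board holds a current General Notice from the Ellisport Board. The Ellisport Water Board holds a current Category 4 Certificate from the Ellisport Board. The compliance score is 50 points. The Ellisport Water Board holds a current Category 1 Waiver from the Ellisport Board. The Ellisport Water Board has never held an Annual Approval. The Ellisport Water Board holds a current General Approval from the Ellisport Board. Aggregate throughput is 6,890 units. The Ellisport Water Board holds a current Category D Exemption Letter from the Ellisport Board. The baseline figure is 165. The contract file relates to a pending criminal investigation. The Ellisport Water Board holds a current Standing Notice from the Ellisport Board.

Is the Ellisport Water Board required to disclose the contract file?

No — exception (b) applies; the Ellisport Water Board is not required to disclose the contract file.

Exception (a) does not apply: there is no Annual Approval in force.
Exception (b) is satisfied on its face — the contract file is an unadopted draft; the contract file is privileged. Considering the limiting provisions: (h) would limit (b) — the compliance score is 50 points, below the 52 points limit — but (i) sets (h) aside: (i) operates — a current Category 1 Waiver is held. (j) would limit (i) — a current General Approval is held — but (k) sets (j) aside: (k) is triggered — a current Category D Exemption Letter is held. (l) would limit (k) — assessed value is $24,000, below the $28,000 limit — but (m) sets (l) aside: (m) operates against (l): a current Standing Notice is held. (n) would limit (m) — aggregate throughput is 6,890 units, below the 7,140 units limit — but (o) sets (n) aside: (o) is engaged — the reportable unit count is 66, less than the 68 limit. Exception (b) stands.
Exception (c) requires that the reference index is under 350; but the reference index is 385, not under 350, so (c) is unavailable.
Exception (d) requires that the baseline figure is below 152; but the baseline figure is 165, not below 152, so (d) is unavailable.
Exception (e) does not apply: the contract file contains only operational data.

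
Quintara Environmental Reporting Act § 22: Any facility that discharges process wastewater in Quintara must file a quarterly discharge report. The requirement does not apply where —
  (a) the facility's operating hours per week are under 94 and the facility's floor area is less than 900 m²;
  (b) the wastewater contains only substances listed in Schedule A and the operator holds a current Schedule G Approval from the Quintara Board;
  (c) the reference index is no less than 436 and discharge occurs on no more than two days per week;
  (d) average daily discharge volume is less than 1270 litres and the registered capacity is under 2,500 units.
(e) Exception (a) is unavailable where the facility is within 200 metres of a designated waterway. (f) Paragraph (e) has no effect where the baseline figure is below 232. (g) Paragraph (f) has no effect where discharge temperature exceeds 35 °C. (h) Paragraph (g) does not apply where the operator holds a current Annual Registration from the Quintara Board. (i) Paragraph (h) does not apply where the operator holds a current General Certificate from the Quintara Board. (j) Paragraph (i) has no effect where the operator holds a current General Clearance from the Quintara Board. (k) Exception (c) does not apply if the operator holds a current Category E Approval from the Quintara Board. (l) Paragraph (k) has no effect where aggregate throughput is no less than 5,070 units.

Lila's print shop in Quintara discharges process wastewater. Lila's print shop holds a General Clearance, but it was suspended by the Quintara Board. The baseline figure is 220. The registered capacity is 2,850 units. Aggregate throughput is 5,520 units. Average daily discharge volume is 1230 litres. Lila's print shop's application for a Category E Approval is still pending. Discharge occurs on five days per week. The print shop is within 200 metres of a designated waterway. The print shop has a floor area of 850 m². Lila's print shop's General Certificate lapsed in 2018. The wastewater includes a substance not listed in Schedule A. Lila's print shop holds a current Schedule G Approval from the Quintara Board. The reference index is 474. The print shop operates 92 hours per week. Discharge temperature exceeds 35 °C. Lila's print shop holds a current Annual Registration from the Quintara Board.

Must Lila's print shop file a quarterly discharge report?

Exception (a)'s conditions are all satisfied: the facility's operating hours per week are 92, under the 94 limit; the facility's floor area is 850 m², less than the 900 m² limit. Under paragraphs (e)–(j): (e) would limit (a) — the print shop is within 200 m of a designated waterway — but (f) sets (e) aside: (f) operates against (e): the baseline figure is 220, below the 232 limit. (g) would limit (f) — discharge temperature exceeds 35 °C — but (h) sets (g) aside: (h) is engaged — a current Annual Registration is held. (i), which would lift (h), is not triggered — no current General Certificate is held. Exception (a) stands.
Exception (b) requires that the wastewater contains only substances listed in Schedule A; but the wastewater includes a non-Schedule-A substance, so (b) is unavailable.
Exception (c) fails — discharge occurs on five days per week.
Exception (d) does not apply: the registered capacity is 2,850 units, not under 2,500 units.

No — exception (a) applies; Lila's print shop is not required to file a quarterly discharge report.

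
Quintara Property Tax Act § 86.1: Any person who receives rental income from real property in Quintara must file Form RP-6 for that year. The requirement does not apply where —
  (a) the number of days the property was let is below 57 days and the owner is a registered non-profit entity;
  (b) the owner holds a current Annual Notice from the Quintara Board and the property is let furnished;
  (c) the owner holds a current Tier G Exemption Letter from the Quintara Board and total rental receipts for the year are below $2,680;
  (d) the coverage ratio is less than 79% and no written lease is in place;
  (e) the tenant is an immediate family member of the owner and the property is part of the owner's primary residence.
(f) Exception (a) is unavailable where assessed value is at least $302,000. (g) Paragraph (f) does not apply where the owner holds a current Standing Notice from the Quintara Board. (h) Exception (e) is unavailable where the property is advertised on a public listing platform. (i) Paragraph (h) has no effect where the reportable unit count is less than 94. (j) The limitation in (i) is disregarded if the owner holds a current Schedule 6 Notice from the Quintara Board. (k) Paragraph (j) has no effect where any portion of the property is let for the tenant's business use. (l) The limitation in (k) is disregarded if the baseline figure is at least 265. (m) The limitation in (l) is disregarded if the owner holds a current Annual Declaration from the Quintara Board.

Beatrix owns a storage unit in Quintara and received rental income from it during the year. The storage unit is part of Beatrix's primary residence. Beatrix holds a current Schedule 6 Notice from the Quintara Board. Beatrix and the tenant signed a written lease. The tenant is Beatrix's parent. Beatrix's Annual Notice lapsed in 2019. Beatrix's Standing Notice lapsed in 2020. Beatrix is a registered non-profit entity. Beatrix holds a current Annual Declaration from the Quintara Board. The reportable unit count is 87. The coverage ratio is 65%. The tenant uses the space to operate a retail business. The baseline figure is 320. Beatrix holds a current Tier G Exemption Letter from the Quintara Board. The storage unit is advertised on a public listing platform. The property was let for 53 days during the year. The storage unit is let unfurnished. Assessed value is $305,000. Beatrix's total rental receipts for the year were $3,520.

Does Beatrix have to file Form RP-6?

Exception (a): the number of days the property was let is 53 days, below the 57 days limit; Beatrix is a registered non-profit — every condition holds. But applying paragraphs (f)–(g): (f) is triggered — assessed value is $305,000, meeting the $302,000 threshold. (g) does not operate here (the Standing Notice is not current), so (f) stands. Exception (a) does not apply.
Exception (b) fails — no current Annual Notice is held.
Exception (c) requires that total rental receipts for the year are below $2,680; but total rental receipts for the year are $3,520, not below $2,680, so (c) is unavailable.
Exception (d) does not apply: a written lease is in place.
Exception (e) is satisfied on its face — the tenant is an immediate family member; the storage unit is part of the primary residence. Considering the limiting provisions: (h) is triggered (the property is publicly advertised), but is itself disapplied by (i): (i) operates — the reportable unit count is 87, less than the 94 limit. (j) would limit (i) — a current Schedule 6 Notice is held — but (k) sets (j) aside: (k) operates against (j): the space is let for business use. (l) would limit (k) — the baseline figure is 320, meeting the 265 threshold — but (m) sets (l) aside: (m) is engaged — a current Annual Declaration is held. Exception (e) stands.

No — exception (e) applies; Beatrix is not required to file Form RP-6.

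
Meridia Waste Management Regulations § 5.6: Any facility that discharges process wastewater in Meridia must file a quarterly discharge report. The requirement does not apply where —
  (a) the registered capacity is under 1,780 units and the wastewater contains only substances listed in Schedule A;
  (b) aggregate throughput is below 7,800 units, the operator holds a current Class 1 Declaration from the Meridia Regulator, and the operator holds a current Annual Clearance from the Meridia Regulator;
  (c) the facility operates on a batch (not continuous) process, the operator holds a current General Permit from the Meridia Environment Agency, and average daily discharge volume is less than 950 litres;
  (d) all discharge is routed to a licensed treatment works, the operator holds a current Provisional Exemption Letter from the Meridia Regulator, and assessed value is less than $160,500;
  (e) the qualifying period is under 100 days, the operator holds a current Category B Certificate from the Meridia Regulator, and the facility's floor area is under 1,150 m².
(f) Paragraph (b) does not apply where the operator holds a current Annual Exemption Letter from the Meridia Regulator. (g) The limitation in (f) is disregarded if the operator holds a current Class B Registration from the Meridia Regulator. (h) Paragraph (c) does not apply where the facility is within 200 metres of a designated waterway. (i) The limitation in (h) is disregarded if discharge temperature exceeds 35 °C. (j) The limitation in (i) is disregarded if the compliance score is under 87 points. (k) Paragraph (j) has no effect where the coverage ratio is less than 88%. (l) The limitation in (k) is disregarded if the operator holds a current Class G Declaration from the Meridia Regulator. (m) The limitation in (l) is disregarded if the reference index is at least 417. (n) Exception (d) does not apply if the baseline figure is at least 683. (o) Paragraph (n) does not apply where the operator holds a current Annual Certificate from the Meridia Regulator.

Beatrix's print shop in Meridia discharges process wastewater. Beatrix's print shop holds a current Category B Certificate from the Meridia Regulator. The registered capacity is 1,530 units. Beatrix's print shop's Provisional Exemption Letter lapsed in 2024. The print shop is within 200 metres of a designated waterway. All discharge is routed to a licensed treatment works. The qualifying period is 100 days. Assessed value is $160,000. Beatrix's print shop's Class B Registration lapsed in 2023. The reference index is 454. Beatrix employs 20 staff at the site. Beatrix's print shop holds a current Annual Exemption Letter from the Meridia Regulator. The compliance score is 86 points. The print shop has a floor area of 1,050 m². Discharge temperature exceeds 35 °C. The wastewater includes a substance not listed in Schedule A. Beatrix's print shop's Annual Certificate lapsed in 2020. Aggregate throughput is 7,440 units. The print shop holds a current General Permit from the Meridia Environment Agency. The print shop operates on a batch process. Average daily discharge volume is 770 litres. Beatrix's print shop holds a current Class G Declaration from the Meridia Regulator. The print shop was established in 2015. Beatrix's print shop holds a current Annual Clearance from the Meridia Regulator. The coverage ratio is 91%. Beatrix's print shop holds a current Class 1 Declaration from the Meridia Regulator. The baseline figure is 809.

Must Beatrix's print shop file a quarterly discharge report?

Yes — Beatrix's print shop must file a quarterly discharge report.

Exception (a) does not apply: the wastewater includes a non-Schedule-A substance.
Exception (b) is satisfied on its face — aggregate throughput is 7,440 units, below the 7,800 units limit; a current Class 1 Declaration is held; a current Annual Clearance is held. Turning to paragraphs (f)–(g): (f) operates against (b): a current Annual Exemption Letter is held. (g), which would lift (f), does not operate here — there is no Class B Registration in force. (b) is therefore removed.
All of (c)'s requirements are met (the facility operates on a batch process; a current General Permit is held; average daily discharge volume is 770 litres, less than the 950 litres limit). But: (h) operates against (c): the print shop is within 200 m of a designated waterway. (i) would limit (h) — discharge temperature exceeds 35 °C — but (j) sets (i) aside: (j) operates against (i): the compliance score is 86 points, under the 87 points limit. (k) is not triggered (the coverage ratio is 91%, not less than 88%), so (j) stands. So (c) is unavailable.
Exception (d) does not apply: no current Provisional Exemption Letter is held.
Exception (e) requires that the qualifying period is under 100 days; but the qualifying period is 100 days, not under 100 days, so (e) is unavailable.
No exception displaces § 5.6.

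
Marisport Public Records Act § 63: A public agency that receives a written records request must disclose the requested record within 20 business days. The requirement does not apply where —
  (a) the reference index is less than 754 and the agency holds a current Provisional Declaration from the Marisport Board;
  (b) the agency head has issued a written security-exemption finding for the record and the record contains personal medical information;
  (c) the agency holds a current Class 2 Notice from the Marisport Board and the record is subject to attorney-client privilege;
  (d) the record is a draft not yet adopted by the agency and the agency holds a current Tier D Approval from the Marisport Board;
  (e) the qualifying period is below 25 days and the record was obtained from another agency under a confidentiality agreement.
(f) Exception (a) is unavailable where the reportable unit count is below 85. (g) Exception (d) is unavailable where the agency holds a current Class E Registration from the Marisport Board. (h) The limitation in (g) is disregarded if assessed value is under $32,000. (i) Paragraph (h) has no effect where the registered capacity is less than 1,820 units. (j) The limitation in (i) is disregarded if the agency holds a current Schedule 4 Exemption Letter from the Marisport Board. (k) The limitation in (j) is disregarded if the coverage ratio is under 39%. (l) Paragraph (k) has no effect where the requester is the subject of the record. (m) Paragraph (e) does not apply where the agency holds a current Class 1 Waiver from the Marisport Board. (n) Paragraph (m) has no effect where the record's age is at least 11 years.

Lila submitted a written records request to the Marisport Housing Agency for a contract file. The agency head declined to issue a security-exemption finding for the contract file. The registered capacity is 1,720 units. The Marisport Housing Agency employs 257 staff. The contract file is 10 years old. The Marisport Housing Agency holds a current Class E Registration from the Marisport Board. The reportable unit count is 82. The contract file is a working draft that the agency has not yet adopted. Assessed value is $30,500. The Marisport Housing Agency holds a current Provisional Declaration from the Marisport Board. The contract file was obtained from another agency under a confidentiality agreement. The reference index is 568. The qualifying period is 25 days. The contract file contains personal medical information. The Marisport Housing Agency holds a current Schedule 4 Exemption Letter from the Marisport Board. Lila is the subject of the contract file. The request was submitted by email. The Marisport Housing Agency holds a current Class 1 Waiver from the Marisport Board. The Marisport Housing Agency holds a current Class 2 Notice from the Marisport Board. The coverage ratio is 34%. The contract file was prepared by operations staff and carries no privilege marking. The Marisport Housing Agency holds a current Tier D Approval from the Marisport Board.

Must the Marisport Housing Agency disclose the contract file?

No — exception (d) applies; the Marisport Housing Agency is not required to disclose the contract file.

Exception (a) is satisfied on its face — the reference index is 568, less than the 754 limit; a current Provisional Declaration is held. But applying paragraph (f): (f) operates against (a): the reportable unit count is 82, below the 85 limit. Exception (a) does not apply.
Exception (b) fails — the agency head declined to issue a security-exemption finding.
Exception (c) does not apply: the contract file carries no privilege marking.
Exception (d) is satisfied on its face — the contract file is an unadopted draft; a current Tier D Approval is held. Under paragraphs (g)–(l): (g) applies (a current Class E Registration is held), but is set aside by (h): (h) is triggered — assessed value is $30,500, under the $32,000 limit. (i) would limit (h) — the registered capacity is 1,720 units, less than the 1,820 units limit — but (j) sets (i) aside: (j) operates against (i): a current Schedule 4 Exemption Letter is held. (k) would limit (j) — the coverage ratio is 34%, under the 39% limit — but (l) sets (k) aside: (l) applies — Lila is the subject of the contract file. So (d) applies.
Exception (e) requires that the qualifying period is below 25 days; but the qualifying period is 25 days, not below 25 days, so (e) is unavailable.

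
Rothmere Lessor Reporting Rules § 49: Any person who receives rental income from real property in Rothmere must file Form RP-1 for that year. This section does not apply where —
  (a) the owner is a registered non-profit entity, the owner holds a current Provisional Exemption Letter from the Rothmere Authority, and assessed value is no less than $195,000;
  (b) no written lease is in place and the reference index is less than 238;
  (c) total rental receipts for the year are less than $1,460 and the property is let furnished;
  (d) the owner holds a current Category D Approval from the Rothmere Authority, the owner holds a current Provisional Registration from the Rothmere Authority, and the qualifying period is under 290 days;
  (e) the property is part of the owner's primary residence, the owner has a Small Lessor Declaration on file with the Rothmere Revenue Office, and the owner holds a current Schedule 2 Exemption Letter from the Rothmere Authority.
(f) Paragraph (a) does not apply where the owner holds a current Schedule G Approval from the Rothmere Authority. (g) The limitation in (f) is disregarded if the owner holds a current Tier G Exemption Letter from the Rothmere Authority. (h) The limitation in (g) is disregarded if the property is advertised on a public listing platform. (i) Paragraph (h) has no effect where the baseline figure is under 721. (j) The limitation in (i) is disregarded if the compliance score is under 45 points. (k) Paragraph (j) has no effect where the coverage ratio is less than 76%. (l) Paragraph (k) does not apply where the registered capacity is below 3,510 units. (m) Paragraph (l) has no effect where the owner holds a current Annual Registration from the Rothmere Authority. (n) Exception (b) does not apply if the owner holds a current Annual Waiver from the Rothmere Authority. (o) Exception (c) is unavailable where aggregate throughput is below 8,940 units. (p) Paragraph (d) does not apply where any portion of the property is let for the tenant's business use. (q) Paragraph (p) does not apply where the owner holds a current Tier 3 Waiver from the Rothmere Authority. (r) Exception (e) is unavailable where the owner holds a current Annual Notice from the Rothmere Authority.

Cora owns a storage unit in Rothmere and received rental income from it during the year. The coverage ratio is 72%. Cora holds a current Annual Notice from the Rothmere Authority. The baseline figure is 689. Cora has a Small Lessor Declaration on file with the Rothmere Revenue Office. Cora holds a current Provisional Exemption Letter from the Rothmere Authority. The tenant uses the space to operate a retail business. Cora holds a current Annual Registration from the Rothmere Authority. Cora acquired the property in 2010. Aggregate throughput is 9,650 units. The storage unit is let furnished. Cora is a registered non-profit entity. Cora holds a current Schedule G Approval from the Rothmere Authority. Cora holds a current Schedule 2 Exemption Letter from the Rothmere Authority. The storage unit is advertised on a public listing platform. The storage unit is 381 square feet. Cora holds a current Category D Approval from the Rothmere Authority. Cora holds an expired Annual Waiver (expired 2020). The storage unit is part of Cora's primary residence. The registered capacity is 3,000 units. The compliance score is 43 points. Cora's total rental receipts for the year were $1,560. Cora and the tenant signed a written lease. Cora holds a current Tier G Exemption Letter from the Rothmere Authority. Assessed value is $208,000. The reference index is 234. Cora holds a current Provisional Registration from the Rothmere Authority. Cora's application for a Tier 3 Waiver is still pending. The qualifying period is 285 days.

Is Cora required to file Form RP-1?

No — exception (a) applies; Cora is not required to file Form RP-1.

All of (a)'s requirements are met (Cora is a registered non-profit; a current Provisional Exemption Letter is held; assessed value is $208,000, meeting the $195,000 threshold). Considering the limiting provisions: (f) is engaged (a current Schedule G Approval is held), but is overridden by (g): (g) operates against (f): a current Tier G Exemption Letter is held. (h) operates (the property is publicly advertised), but is set aside by (i): (i) operates against (h): the baseline figure is 689, under the 721 limit. (j) is engaged (the compliance score is 43 points, under the 45 points limit), but yields to (k): (k) operates against (j): the coverage ratio is 72%, less than the 76% limit. (l) is engaged (the registered capacity is 3,000 units, below the 3,510 units limit), but is overridden by (m): (m) operates against (l): a current Annual Registration is held. (a) remains available.
Exception (b) fails — a written lease is in place.
Exception (c) fails — total rental receipts for the year are $1,560, not less than $1,460.
Exception (d)'s conditions are all satisfied: a current Category D Approval is held; a current Provisional Registration is held; the qualifying period is 285 days, under the 290 days limit. But applying paragraphs (p)–(q): (p) operates against (d): the space is let for business use. (q), which would lift (p), does not operate here — no current Tier 3 Waiver is held. So (d) is unavailable.
All of (e)'s requirements are met (the storage unit is part of the primary residence; a Small Lessor Declaration is on file; a current Schedule 2 Exemption Letter is held). But applying paragraph (r): (r) operates — a current Annual Notice is held. (e) is therefore removed.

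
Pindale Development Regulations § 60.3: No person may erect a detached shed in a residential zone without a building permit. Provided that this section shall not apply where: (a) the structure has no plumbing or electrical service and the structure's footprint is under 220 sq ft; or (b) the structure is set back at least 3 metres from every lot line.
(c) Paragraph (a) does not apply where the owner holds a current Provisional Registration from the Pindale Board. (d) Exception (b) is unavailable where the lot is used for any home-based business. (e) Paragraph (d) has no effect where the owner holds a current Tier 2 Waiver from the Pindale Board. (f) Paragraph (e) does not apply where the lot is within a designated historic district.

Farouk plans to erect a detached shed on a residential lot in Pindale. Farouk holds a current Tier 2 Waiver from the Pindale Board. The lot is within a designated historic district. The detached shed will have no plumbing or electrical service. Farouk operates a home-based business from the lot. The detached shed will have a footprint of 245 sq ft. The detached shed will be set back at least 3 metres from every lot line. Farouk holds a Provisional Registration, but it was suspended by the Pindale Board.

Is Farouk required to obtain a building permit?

Yes — Farouk must obtain a building permit.

Exception (a) fails — the structure's footprint is 245 sq ft, not under 220 sq ft.
Exception (b): the setback is at least 3 m on every side — every condition holds. But applying paragraphs (d)–(f): (d) applies — a home-based business operates on the lot. (e) would limit (d) — a current Tier 2 Waiver is held — but (f) sets (e) aside: (f) is triggered — the lot is in a historic district. (b) is therefore removed.
Every exception is unavailable, so the rule governs.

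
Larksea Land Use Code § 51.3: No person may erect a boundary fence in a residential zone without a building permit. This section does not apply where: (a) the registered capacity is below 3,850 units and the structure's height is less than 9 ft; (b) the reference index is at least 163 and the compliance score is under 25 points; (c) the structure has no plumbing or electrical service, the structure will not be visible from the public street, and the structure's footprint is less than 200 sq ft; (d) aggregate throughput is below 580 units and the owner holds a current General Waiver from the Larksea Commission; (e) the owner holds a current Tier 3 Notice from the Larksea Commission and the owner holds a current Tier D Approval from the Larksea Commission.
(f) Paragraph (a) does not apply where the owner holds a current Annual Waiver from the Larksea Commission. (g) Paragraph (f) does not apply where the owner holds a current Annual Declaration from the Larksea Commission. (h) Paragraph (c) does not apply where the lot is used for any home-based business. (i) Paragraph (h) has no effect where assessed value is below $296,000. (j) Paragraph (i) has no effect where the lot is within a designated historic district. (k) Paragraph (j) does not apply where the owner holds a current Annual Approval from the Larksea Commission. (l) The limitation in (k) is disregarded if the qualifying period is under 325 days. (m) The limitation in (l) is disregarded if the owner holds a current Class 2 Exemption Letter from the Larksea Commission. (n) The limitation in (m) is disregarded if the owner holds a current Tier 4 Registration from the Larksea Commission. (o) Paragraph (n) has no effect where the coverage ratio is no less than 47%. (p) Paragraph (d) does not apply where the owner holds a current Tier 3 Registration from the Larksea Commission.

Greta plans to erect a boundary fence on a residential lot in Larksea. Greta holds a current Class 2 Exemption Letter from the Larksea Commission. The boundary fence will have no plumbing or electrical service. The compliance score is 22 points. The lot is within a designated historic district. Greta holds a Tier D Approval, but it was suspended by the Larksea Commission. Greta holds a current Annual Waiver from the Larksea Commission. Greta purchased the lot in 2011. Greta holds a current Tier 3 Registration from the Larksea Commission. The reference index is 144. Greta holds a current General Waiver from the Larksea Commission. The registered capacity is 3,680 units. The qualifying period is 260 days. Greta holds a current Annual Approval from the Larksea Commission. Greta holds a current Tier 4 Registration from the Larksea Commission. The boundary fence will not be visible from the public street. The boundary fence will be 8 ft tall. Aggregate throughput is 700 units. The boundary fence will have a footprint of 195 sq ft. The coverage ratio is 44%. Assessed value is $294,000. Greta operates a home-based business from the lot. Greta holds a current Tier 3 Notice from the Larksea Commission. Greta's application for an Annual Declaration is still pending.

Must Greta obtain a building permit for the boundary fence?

Yes — Greta must obtain a building permit.

Exception (a): the registered capacity is 3,680 units, below the 3,850 units limit; the structure's height is 8 ft, less than the 9 ft limit — every condition holds. However, paragraphs (f)–(g) must be considered: (f) operates against (a): a current Annual Waiver is held. (g) is not engaged (the Annual Declaration is not current), so (f) stands. So (a) is unavailable.
Exception (b) does not apply: the reference index is 144, short of 163.
Exception (c)'s conditions are all satisfied: there is no plumbing or electrical service; the structure will not be visible from the street; the structure's footprint is 195 sq ft, less than the 200 sq ft limit. But applying paragraphs (h)–(o): (h) operates against (c): a home-based business operates on the lot. (i) operates (assessed value is $294,000, below the $296,000 limit), but yields to (j): (j) operates — the lot is in a historic district. (k) is triggered (a current Annual Approval is held), but yields to (l): (l) operates against (k): the qualifying period is 260 days, under the 325 days limit. (m) applies (a current Class 2 Exemption Letter is held), but is overridden by (n): (n) applies — a current Tier 4 Registration is held. (o), which would lift (n), is not engaged — the coverage ratio is 44%, short of 47%. (c) is therefore removed.
Exception (d) requires that aggregate throughput is below 580 units; but aggregate throughput is 700 units, not below 580 units, so (d) is unavailable.
Exception (e) does not apply: no current Tier D Approval is held.
No exception applies. The general rule governs.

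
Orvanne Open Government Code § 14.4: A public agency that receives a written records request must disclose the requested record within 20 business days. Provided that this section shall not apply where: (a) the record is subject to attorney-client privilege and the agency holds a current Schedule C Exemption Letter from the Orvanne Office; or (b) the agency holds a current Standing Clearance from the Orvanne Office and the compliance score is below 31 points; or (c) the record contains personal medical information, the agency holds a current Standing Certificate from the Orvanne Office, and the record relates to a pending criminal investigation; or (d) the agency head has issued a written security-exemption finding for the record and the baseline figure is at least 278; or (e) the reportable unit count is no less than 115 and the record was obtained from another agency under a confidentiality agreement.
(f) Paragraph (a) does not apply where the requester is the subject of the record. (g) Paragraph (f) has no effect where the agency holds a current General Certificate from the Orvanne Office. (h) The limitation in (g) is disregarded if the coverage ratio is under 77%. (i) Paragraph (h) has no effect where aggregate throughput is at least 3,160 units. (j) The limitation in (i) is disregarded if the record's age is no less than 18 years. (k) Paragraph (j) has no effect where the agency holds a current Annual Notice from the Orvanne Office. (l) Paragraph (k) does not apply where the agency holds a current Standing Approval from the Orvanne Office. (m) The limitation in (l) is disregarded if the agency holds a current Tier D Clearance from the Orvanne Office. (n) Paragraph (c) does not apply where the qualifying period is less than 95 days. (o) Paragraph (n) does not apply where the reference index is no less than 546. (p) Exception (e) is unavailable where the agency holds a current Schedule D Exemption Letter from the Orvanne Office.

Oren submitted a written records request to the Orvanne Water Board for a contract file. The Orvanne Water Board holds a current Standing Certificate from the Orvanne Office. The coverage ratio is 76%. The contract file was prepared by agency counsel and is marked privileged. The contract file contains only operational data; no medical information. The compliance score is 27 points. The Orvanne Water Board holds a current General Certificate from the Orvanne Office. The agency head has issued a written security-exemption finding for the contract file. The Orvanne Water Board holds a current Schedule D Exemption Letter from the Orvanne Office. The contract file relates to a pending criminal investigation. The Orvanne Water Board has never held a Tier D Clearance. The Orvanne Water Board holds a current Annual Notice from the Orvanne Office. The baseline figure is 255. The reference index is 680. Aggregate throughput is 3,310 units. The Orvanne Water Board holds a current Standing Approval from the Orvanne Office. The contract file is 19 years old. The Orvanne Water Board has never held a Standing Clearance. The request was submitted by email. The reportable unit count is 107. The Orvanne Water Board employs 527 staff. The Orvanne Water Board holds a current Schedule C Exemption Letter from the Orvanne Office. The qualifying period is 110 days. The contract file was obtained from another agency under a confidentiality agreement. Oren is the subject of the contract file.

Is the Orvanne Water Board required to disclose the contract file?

All of (a)'s requirements are met (the contract file is privileged; a current Schedule C Exemption Letter is held). But applying paragraphs (f)–(m): (f) applies — Oren is the subject of the contract file. (g) applies (a current General Certificate is held), but is itself disapplied by (h): (h) is engaged — the coverage ratio is 76%, under the 77% limit. (i) would limit (h) — aggregate throughput is 3,310 units, meeting the 3,160 units threshold — but (j) sets (i) aside: (j) operates against (i): the record's age is 19 years, meeting the 18 years threshold. (k) would limit (j) — a current Annual Notice is held — but (l) sets (k) aside: (l) operates against (k): a current Standing Approval is held. (m), which would lift (l), is inapplicable — the Tier D Clearance is not current. (a) is therefore removed.
Exception (b) does not apply: there is no Standing Clearance in force.
Exception (c) requires that the record contains personal medical information; but the contract file contains only operational data, so (c) is unavailable.
Exception (d) does not apply: the baseline figure is 255, short of 278.
Exception (e) requires that the reportable unit count is no less than 115; but the reportable unit count is 107, short of 115, so (e) is unavailable.
None of the exceptions is available; § 14.4 applies in full.

Yes — the Orvanne Water Board must disclose the contract file.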